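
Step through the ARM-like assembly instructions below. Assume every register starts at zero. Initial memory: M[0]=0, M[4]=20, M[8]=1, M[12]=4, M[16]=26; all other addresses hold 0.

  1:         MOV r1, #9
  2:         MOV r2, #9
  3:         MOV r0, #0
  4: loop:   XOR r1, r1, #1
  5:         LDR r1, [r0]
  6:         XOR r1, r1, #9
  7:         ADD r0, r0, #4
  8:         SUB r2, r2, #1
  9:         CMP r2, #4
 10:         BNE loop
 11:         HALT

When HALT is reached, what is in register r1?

MOV r1, #9 → r1=9
MOV r2, #9 → r2=9
MOV r0, #0 → r0=0
XOR r1, r1, #1 → r1=9^1=8
LDR r1, [r0] → r1=M[0]=0
XOR r1, r1, #9 → r1=0^9=9
ADD r0, r0, #4 → r0=0+4=4
SUB r2, r2, #1 → r2=9-1=8
CMP r2, #4  (cmp 8,4)
BNE loop: taken
XOR r1, r1, #1 → r1=9^1=8
LDR r1, [r0] → r1=M[4]=20
XOR r1, r1, #9 → r1=20^9=29
ADD r0, r0, #4 → r0=4+4=8
SUB r2, r2, #1 → r2=8-1=7
CMP r2, #4  (cmp 7,4)
BNE loop: taken
XOR r1, r1, #1 → r1=29^1=28
LDR r1, [r0] → r1=M[8]=1
XOR r1, r1, #9 → r1=1^9=8
ADD r0, r0, #4 → r0=8+4=12
SUB r2, r2, #1 → r2=7-1=6
CMP r2, #4  (cmp 6,4)
BNE loop: taken
XOR r1, r1, #1 → r1=8^1=9
LDR r1, [r0] → r1=M[12]=4
XOR r1, r1, #9 → r1=4^9=13
ADD r0, r0, #4 → r0=12+4=16
SUB r2, r2, #1 → r2=6-1=5
CMP r2, #4  (cmp 5,4)
BNE loop: taken
XOR r1, r1, #1 → r1=13^1=12
LDR r1, [r0] → r1=M[16]=26
XOR r1, r1, #9 → r1=26^9=19
ADD r0, r0, #4 → r0=16+4=20
SUB r2, r2, #1 → r2=5-1=4
CMP r2, #4  (cmp 4,4)
BNE loop: not taken
halt.

19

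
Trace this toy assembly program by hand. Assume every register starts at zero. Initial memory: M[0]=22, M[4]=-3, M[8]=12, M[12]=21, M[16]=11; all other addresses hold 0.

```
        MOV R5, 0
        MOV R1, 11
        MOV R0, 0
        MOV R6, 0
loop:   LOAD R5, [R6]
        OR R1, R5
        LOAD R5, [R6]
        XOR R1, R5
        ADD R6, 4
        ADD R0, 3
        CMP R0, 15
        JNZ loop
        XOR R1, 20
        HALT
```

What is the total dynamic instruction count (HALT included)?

46

R5=0
R1=11
R0=0
R6=0
R5=M[0]=22
R1=11|22=31
R5=M[0]=22
R1=31^22=9
R6=0+4=4
R0=0+3=3
CMP R0, 15  (cmp 3,15)
JNZ loop: taken
R5=M[4]=-3
R1=9|(-3)=-3
R5=M[4]=-3
R1=(-3)^(-3)=0
R6=4+4=8
R0=3+3=6
CMP R0, 15  (cmp 6,15)
JNZ loop: taken
R5=M[8]=12
R1=0|12=12
R5=M[8]=12
R1=12^12=0
R6=8+4=12
R0=6+3=9
CMP R0, 15  (cmp 9,15)
JNZ loop: taken
R5=M[12]=21
R1=0|21=21
R5=M[12]=21
R1=21^21=0
R6=12+4=16
R0=9+3=12
CMP R0, 15  (cmp 12,15)
JNZ loop: taken
R5=M[16]=11
R1=0|11=11
R5=M[16]=11
R1=11^11=0
R6=16+4=20
R0=12+3=15
CMP R0, 15  (cmp 15,15)
JNZ loop: not taken
R1=0^20=20
halt.
Total executed instructions: 46.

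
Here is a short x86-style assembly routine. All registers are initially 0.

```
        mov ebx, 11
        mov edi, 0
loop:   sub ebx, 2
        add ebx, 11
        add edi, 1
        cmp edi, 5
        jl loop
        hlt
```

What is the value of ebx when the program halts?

56

after mov ebx, 11: ebx=11
after mov edi, 0: edi=0
after sub ebx, 2: ebx=11-2=9
after add ebx, 11: ebx=9+11=20
after add edi, 1: edi=0+1=1
cmp edi, 5  (cmp 1,5)
jl loop: taken
after sub ebx, 2: ebx=20-2=18
after add ebx, 11: ebx=18+11=29
after add edi, 1: edi=1+1=2
cmp edi, 5  (cmp 2,5)
jl loop: taken
after sub ebx, 2: ebx=29-2=27
after add ebx, 11: ebx=27+11=38
after add edi, 1: edi=2+1=3
cmp edi, 5  (cmp 3,5)
jl loop: taken
after sub ebx, 2: ebx=38-2=36
after add ebx, 11: ebx=36+11=47
after add edi, 1: edi=3+1=4
cmp edi, 5  (cmp 4,5)
jl loop: taken
after sub ebx, 2: ebx=47-2=45
after add ebx, 11: ebx=45+11=56
after add edi, 1: edi=4+1=5
cmp edi, 5  (cmp 5,5)
jl loop: not taken
halt.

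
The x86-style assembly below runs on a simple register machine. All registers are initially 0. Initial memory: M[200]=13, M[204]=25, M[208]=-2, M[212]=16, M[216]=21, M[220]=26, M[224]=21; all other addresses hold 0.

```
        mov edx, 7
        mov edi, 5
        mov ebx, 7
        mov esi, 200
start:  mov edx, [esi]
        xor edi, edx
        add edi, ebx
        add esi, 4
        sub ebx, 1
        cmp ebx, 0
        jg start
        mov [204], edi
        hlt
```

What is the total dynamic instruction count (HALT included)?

55

edx=7
edi=5
ebx=7
esi=200
edx=M[200]=13
edi=5^13=8
edi=8+7=15
esi=200+4=204
ebx=7-1=6
cmp ebx, 0  (cmp 6,0)
jg start: taken
edx=M[204]=25
edi=15^25=22
edi=22+6=28
esi=204+4=208
ebx=6-1=5
cmp ebx, 0  (cmp 5,0)
jg start: taken
edx=M[208]=-2
edi=28^(-2)=-30
edi=(-30)+5=-25
esi=208+4=212
ebx=5-1=4
cmp ebx, 0  (cmp 4,0)
jg start: taken
edx=M[212]=16
edi=(-25)^16=-9
edi=(-9)+4=-5
esi=212+4=216
ebx=4-1=3
cmp ebx, 0  (cmp 3,0)
jg start: taken
edx=M[216]=21
edi=(-5)^21=-18
edi=(-18)+3=-15
esi=216+4=220
ebx=3-1=2
cmp ebx, 0  (cmp 2,0)
jg start: taken
edx=M[220]=26
edi=(-15)^26=-21
edi=(-21)+2=-19
esi=220+4=224
ebx=2-1=1
cmp ebx, 0  (cmp 1,0)
jg start: taken
edx=M[224]=21
edi=(-19)^21=-8
edi=(-8)+1=-7
esi=224+4=228
ebx=1-1=0
cmp ebx, 0  (cmp 0,0)
jg start: not taken
mov [204], edi → M[204]=-7
halt.
Total executed instructions: 55.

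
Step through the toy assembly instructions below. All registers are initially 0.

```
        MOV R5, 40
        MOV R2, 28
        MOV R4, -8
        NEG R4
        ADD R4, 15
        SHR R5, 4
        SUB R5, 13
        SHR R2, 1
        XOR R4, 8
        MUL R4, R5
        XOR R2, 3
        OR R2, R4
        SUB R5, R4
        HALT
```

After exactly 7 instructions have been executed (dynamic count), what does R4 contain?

23

MOV R5, 40 → R5=40
MOV R2, 28 → R2=28
MOV R4, -8 → R4=-8
NEG R4 → R4=-(-8)=8
ADD R4, 15 → R4=8+15=23
SHR R5, 4 → R5=40>>4=2
SUB R5, 13 → R5=2-13=-11
After step 7: R4 = 23.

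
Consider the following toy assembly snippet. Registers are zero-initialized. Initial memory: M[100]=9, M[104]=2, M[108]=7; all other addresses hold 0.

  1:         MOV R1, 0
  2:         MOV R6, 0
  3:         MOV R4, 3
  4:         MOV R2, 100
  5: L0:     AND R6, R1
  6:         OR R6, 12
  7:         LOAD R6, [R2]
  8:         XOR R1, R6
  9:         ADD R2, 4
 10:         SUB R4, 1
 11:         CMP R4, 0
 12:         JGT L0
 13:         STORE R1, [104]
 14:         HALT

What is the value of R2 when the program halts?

after MOV R1, 0: R1=0
after MOV R6, 0: R6=0
after MOV R4, 3: R4=3
after MOV R2, 100: R2=100
after AND R6, R1: R6=0&0=0
after OR R6, 12: R6=0|12=12
after LOAD R6, [R2]: R6=M[100]=9
after XOR R1, R6: R1=0^9=9
after ADD R2, 4: R2=100+4=104
after SUB R4, 1: R4=3-1=2
CMP R4, 0  (cmp 2,0)
JGT L0: taken
after AND R6, R1: R6=9&9=9
after OR R6, 12: R6=9|12=13
after LOAD R6, [R2]: R6=M[104]=2
after XOR R1, R6: R1=9^2=11
after ADD R2, 4: R2=104+4=108
after SUB R4, 1: R4=2-1=1
CMP R4, 0  (cmp 1,0)
JGT L0: taken
after AND R6, R1: R6=2&11=2
after OR R6, 12: R6=2|12=14
after LOAD R6, [R2]: R6=M[108]=7
after XOR R1, R6: R1=11^7=12
after ADD R2, 4: R2=108+4=112
after SUB R4, 1: R4=1-1=0
CMP R4, 0  (cmp 0,0)
JGT L0: not taken
STORE R1, [104] → M[104]=12
halt.

112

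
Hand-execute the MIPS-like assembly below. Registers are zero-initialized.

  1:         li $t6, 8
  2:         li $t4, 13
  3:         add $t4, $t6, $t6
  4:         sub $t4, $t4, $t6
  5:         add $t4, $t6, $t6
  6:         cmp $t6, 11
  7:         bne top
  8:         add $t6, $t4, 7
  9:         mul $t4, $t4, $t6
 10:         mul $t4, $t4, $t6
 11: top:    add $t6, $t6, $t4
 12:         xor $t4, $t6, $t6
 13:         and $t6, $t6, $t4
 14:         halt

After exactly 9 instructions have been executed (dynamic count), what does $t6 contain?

$t6=8
$t4=13
$t4=8+8=16
$t4=16-8=8
$t4=8+8=16
cmp $t6, 11  (cmp 8,11)
bne top: taken
$t6=8+16=24
$t4=24^24=0
After step 9: $t6 = 24.

24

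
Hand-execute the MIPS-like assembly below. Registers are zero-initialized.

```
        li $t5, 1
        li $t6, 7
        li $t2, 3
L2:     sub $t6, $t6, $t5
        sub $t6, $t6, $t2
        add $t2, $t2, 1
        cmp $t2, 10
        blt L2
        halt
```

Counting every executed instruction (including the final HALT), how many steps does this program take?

after li $t5, 1: $t5=1
after li $t6, 7: $t6=7
after li $t2, 3: $t2=3
after sub $t6, $t6, $t5: $t6=7-1=6
after sub $t6, $t6, $t2: $t6=6-3=3
after add $t2, $t2, 1: $t2=3+1=4
cmp $t2, 10  (cmp 4,10)
blt L2: taken
after sub $t6, $t6, $t5: $t6=3-1=2
after sub $t6, $t6, $t2: $t6=2-4=-2
after add $t2, $t2, 1: $t2=4+1=5
cmp $t2, 10  (cmp 5,10)
blt L2: taken
after sub $t6, $t6, $t5: $t6=(-2)-1=-3
after sub $t6, $t6, $t2: $t6=(-3)-5=-8
after add $t2, $t2, 1: $t2=5+1=6
cmp $t2, 10  (cmp 6,10)
blt L2: taken
after sub $t6, $t6, $t5: $t6=(-8)-1=-9
after sub $t6, $t6, $t2: $t6=(-9)-6=-15
after add $t2, $t2, 1: $t2=6+1=7
cmp $t2, 10  (cmp 7,10)
blt L2: taken
after sub $t6, $t6, $t5: $t6=(-15)-1=-16
after sub $t6, $t6, $t2: $t6=(-16)-7=-23
after add $t2, $t2, 1: $t2=7+1=8
cmp $t2, 10  (cmp 8,10)
blt L2: taken
after sub $t6, $t6, $t5: $t6=(-23)-1=-24
after sub $t6, $t6, $t2: $t6=(-24)-8=-32
after add $t2, $t2, 1: $t2=8+1=9
cmp $t2, 10  (cmp 9,10)
blt L2: taken
after sub $t6, $t6, $t5: $t6=(-32)-1=-33
after sub $t6, $t6, $t2: $t6=(-33)-9=-42
after add $t2, $t2, 1: $t2=9+1=10
cmp $t2, 10  (cmp 10,10)
blt L2: not taken
halt.
Total executed instructions: 39.

39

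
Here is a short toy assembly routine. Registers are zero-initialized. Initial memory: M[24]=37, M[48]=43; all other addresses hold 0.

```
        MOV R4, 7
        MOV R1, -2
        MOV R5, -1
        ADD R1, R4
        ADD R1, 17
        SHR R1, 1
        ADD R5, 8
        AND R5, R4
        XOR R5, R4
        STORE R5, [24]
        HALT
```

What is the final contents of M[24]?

0

after MOV R4, 7: R4=7
after MOV R1, -2: R1=-2
after MOV R5, -1: R5=-1
after ADD R1, R4: R1=(-2)+7=5
after ADD R1, 17: R1=5+17=22
after SHR R1, 1: R1=22>>1=11
after ADD R5, 8: R5=(-1)+8=7
after AND R5, R4: R5=7&7=7
after XOR R5, R4: R5=7^7=0
STORE R5, [24] → M[24]=0
halt.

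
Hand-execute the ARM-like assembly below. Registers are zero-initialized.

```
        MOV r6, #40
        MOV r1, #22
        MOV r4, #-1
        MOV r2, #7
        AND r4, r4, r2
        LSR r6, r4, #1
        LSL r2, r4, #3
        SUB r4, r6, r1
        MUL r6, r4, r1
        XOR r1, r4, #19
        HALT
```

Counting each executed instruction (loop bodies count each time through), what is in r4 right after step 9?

r6=40
r1=22
r4=-1
r2=7
r4=(-1)&7=7
r6=7>>1=3
r2=7<<3=56
r4=3-22=-19
r6=(-19)*22=-418
After step 9: r4 = -19.

-19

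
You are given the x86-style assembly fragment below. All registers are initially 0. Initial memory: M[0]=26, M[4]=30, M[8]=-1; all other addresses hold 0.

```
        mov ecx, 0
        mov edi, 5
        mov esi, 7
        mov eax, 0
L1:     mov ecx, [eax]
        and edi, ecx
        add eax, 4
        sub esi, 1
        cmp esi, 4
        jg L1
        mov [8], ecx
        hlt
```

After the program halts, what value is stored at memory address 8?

after mov ecx, 0: ecx=0
after mov edi, 5: edi=5
after mov esi, 7: esi=7
after mov eax, 0: eax=0
after mov ecx, [eax]: ecx=M[0]=26
after and edi, ecx: edi=5&26=0
after add eax, 4: eax=0+4=4
after sub esi, 1: esi=7-1=6
cmp esi, 4  (cmp 6,4)
jg L1: taken
after mov ecx, [eax]: ecx=M[4]=30
after and edi, ecx: edi=0&30=0
after add eax, 4: eax=4+4=8
after sub esi, 1: esi=6-1=5
cmp esi, 4  (cmp 5,4)
jg L1: taken
after mov ecx, [eax]: ecx=M[8]=-1
after and edi, ecx: edi=0&(-1)=0
after add eax, 4: eax=8+4=12
after sub esi, 1: esi=5-1=4
cmp esi, 4  (cmp 4,4)
jg L1: not taken
mov [8], ecx → M[8]=-1
halt.

-1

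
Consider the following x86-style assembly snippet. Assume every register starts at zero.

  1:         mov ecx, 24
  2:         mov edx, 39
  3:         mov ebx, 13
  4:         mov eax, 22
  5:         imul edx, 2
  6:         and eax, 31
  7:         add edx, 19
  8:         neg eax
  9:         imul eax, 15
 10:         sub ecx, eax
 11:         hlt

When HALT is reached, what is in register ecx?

after mov ecx, 24: ecx=24
after mov edx, 39: edx=39
after mov ebx, 13: ebx=13
after mov eax, 22: eax=22
after imul edx, 2: edx=39*2=78
after and eax, 31: eax=22&31=22
after add edx, 19: edx=78+19=97
after neg eax: eax=-(22)=-22
after imul eax, 15: eax=(-22)*15=-330
after sub ecx, eax: ecx=24-(-330)=354
halt.

354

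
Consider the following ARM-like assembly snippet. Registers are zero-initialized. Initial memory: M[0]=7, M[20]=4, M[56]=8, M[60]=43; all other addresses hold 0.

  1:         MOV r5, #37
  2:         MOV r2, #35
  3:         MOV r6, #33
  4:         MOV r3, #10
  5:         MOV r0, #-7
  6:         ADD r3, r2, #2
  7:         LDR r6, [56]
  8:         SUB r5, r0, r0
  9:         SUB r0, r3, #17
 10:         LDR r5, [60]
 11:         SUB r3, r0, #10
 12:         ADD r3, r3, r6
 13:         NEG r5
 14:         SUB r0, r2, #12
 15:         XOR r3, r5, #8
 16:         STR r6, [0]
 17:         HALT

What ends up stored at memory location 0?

8

r5=37
r2=35
r6=33
r3=10
r0=-7
r3=35+2=37
r6=M[56]=8
r5=(-7)-(-7)=0
r0=37-17=20
r5=M[60]=43
r3=20-10=10
r3=10+8=18
r5=-(43)=-43
r0=35-12=23
r3=(-43)^8=-35
STR r6, [0] → M[0]=8
halt.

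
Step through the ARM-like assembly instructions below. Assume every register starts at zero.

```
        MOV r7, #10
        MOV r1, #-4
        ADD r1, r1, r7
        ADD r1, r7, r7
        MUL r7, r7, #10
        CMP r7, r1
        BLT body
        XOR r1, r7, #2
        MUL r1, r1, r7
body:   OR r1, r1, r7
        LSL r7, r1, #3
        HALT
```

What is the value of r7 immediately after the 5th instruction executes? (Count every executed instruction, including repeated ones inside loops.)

100

MOV r7, #10 → r7=10
MOV r1, #-4 → r1=-4
ADD r1, r1, r7 → r1=(-4)+10=6
ADD r1, r7, r7 → r1=10+10=20
MUL r7, r7, #10 → r7=10*10=100
After step 5: r7 = 100.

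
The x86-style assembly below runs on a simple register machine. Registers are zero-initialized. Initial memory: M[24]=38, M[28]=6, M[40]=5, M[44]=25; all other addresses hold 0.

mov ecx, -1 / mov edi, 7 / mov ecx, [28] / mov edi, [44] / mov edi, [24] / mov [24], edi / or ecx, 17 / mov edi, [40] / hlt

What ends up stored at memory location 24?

after mov ecx, -1: ecx=-1
after mov edi, 7: edi=7
after mov ecx, [28]: ecx=M[28]=6
after mov edi, [44]: edi=M[44]=25
after mov edi, [24]: edi=M[24]=38
mov [24], edi → M[24]=38
after or ecx, 17: ecx=6|17=23
after mov edi, [40]: edi=M[40]=5
halt.

38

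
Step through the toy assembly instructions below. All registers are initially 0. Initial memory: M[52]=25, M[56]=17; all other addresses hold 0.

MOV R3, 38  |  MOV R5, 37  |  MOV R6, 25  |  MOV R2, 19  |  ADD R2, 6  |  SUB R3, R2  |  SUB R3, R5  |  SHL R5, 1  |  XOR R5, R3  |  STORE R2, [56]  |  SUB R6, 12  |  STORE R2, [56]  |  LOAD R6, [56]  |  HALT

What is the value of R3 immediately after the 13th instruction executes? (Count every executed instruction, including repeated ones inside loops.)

-24

after MOV R3, 38: R3=38
after MOV R5, 37: R5=37
after MOV R6, 25: R6=25
after MOV R2, 19: R2=19
after ADD R2, 6: R2=19+6=25
after SUB R3, R2: R3=38-25=13
after SUB R3, R5: R3=13-37=-24
after SHL R5, 1: R5=37<<1=74
after XOR R5, R3: R5=74^(-24)=-94
STORE R2, [56] → M[56]=25
after SUB R6, 12: R6=25-12=13
STORE R2, [56] → M[56]=25
after LOAD R6, [56]: R6=M[56]=25
After step 13: R3 = -24.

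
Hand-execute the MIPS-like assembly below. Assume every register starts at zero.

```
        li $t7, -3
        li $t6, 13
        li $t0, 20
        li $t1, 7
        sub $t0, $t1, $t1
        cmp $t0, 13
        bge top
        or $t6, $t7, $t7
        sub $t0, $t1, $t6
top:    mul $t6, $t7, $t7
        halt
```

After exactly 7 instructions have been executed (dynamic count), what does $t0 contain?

0

li $t7, -3 → $t7=-3
li $t6, 13 → $t6=13
li $t0, 20 → $t0=20
li $t1, 7 → $t1=7
sub $t0, $t1, $t1 → $t0=7-7=0
cmp $t0, 13  (cmp 0,13)
bge top: not taken
After step 7: $t0 = 0.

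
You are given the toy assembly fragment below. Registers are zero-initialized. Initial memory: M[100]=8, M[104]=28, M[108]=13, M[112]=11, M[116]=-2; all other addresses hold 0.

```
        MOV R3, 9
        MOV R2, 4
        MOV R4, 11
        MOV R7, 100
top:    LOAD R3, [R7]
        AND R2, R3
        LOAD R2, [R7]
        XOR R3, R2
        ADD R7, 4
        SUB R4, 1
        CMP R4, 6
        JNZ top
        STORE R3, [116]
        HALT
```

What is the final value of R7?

R3=9
R2=4
R4=11
R7=100
R3=M[100]=8
R2=4&8=0
R2=M[100]=8
R3=8^8=0
R7=100+4=104
R4=11-1=10
CMP R4, 6  (cmp 10,6)
JNZ top: taken
R3=M[104]=28
R2=8&28=8
R2=M[104]=28
R3=28^28=0
R7=104+4=108
R4=10-1=9
CMP R4, 6  (cmp 9,6)
JNZ top: taken
R3=M[108]=13
R2=28&13=12
R2=M[108]=13
R3=13^13=0
R7=108+4=112
R4=9-1=8
CMP R4, 6  (cmp 8,6)
JNZ top: taken
R3=M[112]=11
R2=13&11=9
R2=M[112]=11
R3=11^11=0
R7=112+4=116
R4=8-1=7
CMP R4, 6  (cmp 7,6)
JNZ top: taken
R3=M[116]=-2
R2=11&(-2)=10
R2=M[116]=-2
R3=(-2)^(-2)=0
R7=116+4=120
R4=7-1=6
CMP R4, 6  (cmp 6,6)
JNZ top: not taken
STORE R3, [116] → M[116]=0
halt.

120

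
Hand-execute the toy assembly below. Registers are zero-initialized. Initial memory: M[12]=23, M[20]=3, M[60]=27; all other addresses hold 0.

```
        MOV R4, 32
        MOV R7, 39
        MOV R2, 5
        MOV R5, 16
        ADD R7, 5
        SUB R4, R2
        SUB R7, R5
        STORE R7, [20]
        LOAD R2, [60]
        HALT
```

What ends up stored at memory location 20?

MOV R4, 32 → R4=32
MOV R7, 39 → R7=39
MOV R2, 5 → R2=5
MOV R5, 16 → R5=16
ADD R7, 5 → R7=39+5=44
SUB R4, R2 → R4=32-5=27
SUB R7, R5 → R7=44-16=28
STORE R7, [20] → M[20]=28
LOAD R2, [60] → R2=M[60]=27
halt.

28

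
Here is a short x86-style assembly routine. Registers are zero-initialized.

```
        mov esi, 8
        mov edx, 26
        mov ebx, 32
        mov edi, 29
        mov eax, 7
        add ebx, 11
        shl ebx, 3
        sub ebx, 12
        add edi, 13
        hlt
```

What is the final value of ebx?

mov esi, 8 → esi=8
mov edx, 26 → edx=26
mov ebx, 32 → ebx=32
mov edi, 29 → edi=29
mov eax, 7 → eax=7
add ebx, 11 → ebx=32+11=43
shl ebx, 3 → ebx=43<<3=344
sub ebx, 12 → ebx=344-12=332
add edi, 13 → edi=29+13=42
halt.

332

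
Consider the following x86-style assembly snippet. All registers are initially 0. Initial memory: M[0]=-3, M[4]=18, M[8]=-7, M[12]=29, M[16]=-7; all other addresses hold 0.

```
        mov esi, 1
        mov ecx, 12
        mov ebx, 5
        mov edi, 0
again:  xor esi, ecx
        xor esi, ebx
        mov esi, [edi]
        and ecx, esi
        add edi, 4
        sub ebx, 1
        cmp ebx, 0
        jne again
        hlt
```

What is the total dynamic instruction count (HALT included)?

esi=1
ecx=12
ebx=5
edi=0
esi=1^12=13
esi=13^5=8
esi=M[0]=-3
ecx=12&(-3)=12
edi=0+4=4
ebx=5-1=4
cmp ebx, 0  (cmp 4,0)
jne again: taken
esi=(-3)^12=-15
esi=(-15)^4=-11
esi=M[4]=18
ecx=12&18=0
edi=4+4=8
ebx=4-1=3
cmp ebx, 0  (cmp 3,0)
jne again: taken
esi=18^0=18
esi=18^3=17
esi=M[8]=-7
ecx=0&(-7)=0
edi=8+4=12
ebx=3-1=2
cmp ebx, 0  (cmp 2,0)
jne again: taken
esi=(-7)^0=-7
esi=(-7)^2=-5
esi=M[12]=29
ecx=0&29=0
edi=12+4=16
ebx=2-1=1
cmp ebx, 0  (cmp 1,0)
jne again: taken
esi=29^0=29
esi=29^1=28
esi=M[16]=-7
ecx=0&(-7)=0
edi=16+4=20
ebx=1-1=0
cmp ebx, 0  (cmp 0,0)
jne again: not taken
halt.
Total executed instructions: 45.

45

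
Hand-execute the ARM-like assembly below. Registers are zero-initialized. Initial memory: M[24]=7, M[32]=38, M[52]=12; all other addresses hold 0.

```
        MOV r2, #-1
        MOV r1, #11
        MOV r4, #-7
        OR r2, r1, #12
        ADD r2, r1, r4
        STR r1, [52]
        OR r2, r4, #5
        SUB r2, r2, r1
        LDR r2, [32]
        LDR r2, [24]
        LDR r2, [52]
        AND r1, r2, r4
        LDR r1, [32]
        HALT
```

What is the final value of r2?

MOV r2, #-1 → r2=-1
MOV r1, #11 → r1=11
MOV r4, #-7 → r4=-7
OR r2, r1, #12 → r2=11|12=15
ADD r2, r1, r4 → r2=11+(-7)=4
STR r1, [52] → M[52]=11
OR r2, r4, #5 → r2=(-7)|5=-3
SUB r2, r2, r1 → r2=(-3)-11=-14
LDR r2, [32] → r2=M[32]=38
LDR r2, [24] → r2=M[24]=7
LDR r2, [52] → r2=M[52]=11
AND r1, r2, r4 → r1=11&(-7)=9
LDR r1, [32] → r1=M[32]=38
halt.

11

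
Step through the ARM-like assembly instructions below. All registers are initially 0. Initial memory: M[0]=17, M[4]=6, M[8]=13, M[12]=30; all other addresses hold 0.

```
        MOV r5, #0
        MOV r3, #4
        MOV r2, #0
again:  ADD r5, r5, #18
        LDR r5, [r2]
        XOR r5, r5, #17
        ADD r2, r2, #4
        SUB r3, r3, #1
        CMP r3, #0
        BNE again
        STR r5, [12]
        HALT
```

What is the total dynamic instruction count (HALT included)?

33

r5=0
r3=4
r2=0
r5=0+18=18
r5=M[0]=17
r5=17^17=0
r2=0+4=4
r3=4-1=3
CMP r3, #0  (cmp 3,0)
BNE again: taken
r5=0+18=18
r5=M[4]=6
r5=6^17=23
r2=4+4=8
r3=3-1=2
CMP r3, #0  (cmp 2,0)
BNE again: taken
r5=23+18=41
r5=M[8]=13
r5=13^17=28
r2=8+4=12
r3=2-1=1
CMP r3, #0  (cmp 1,0)
BNE again: taken
r5=28+18=46
r5=M[12]=30
r5=30^17=15
r2=12+4=16
r3=1-1=0
CMP r3, #0  (cmp 0,0)
BNE again: not taken
STR r5, [12] → M[12]=15
halt.
Total executed instructions: 33.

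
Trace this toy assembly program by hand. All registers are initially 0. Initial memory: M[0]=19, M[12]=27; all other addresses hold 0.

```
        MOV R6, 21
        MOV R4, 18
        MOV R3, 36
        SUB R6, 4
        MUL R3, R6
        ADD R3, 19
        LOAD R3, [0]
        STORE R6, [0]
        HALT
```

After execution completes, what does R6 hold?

R6=21
R4=18
R3=36
R6=21-4=17
R3=36*17=612
R3=612+19=631
R3=M[0]=19
STORE R6, [0] → M[0]=17
halt.

17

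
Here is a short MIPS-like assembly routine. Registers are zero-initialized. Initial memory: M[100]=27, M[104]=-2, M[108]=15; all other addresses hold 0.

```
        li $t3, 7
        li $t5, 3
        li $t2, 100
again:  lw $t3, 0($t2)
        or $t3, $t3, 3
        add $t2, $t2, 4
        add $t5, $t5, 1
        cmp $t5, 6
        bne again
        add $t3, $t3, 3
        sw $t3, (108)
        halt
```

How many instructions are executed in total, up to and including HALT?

$t3=7
$t5=3
$t2=100
$t3=M[100]=27
$t3=27|3=27
$t2=100+4=104
$t5=3+1=4
cmp $t5, 6  (cmp 4,6)
bne again: taken
$t3=M[104]=-2
$t3=(-2)|3=-1
$t2=104+4=108
$t5=4+1=5
cmp $t5, 6  (cmp 5,6)
bne again: taken
$t3=M[108]=15
$t3=15|3=15
$t2=108+4=112
$t5=5+1=6
cmp $t5, 6  (cmp 6,6)
bne again: not taken
$t3=15+3=18
sw $t3, (108) → M[108]=18
halt.
Total executed instructions: 24.

24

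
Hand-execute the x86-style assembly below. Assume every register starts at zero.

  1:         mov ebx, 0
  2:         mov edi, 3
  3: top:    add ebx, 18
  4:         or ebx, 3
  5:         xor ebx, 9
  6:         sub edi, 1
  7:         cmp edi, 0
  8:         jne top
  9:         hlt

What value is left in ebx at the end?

ebx=0
edi=3
ebx=0+18=18
ebx=18|3=19
ebx=19^9=26
edi=3-1=2
cmp edi, 0  (cmp 2,0)
jne top: taken
ebx=26+18=44
ebx=44|3=47
ebx=47^9=38
edi=2-1=1
cmp edi, 0  (cmp 1,0)
jne top: taken
ebx=38+18=56
ebx=56|3=59
ebx=59^9=50
edi=1-1=0
cmp edi, 0  (cmp 0,0)
jne top: not taken
halt.

50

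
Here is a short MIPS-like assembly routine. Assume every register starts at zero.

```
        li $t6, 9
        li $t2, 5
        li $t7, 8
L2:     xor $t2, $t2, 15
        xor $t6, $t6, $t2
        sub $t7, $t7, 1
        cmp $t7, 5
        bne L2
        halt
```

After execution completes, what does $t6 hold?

after li $t6, 9: $t6=9
after li $t2, 5: $t2=5
after li $t7, 8: $t7=8
after xor $t2, $t2, 15: $t2=5^15=10
after xor $t6, $t6, $t2: $t6=9^10=3
after sub $t7, $t7, 1: $t7=8-1=7
cmp $t7, 5  (cmp 7,5)
bne L2: taken
after xor $t2, $t2, 15: $t2=10^15=5
after xor $t6, $t6, $t2: $t6=3^5=6
after sub $t7, $t7, 1: $t7=7-1=6
cmp $t7, 5  (cmp 6,5)
bne L2: taken
after xor $t2, $t2, 15: $t2=5^15=10
after xor $t6, $t6, $t2: $t6=6^10=12
after sub $t7, $t7, 1: $t7=6-1=5
cmp $t7, 5  (cmp 5,5)
bne L2: not taken
halt.

12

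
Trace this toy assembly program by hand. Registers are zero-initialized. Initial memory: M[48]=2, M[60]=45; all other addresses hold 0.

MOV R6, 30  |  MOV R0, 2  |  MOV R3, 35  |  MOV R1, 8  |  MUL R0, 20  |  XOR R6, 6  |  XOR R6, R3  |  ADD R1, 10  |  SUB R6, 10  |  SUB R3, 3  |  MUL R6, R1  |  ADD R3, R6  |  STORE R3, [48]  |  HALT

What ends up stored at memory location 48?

R6=30
R0=2
R3=35
R1=8
R0=2*20=40
R6=30^6=24
R6=24^35=59
R1=8+10=18
R6=59-10=49
R3=35-3=32
R6=49*18=882
R3=32+882=914
STORE R3, [48] → M[48]=914
halt.

914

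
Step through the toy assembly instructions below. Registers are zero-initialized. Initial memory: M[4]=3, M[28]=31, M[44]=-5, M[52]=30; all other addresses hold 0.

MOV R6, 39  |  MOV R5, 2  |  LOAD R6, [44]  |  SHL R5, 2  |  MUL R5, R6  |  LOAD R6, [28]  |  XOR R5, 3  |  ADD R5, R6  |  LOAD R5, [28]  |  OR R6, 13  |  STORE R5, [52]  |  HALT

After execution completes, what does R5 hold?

31

R6=39
R5=2
R6=M[44]=-5
R5=2<<2=8
R5=8*(-5)=-40
R6=M[28]=31
R5=(-40)^3=-37
R5=(-37)+31=-6
R5=M[28]=31
R6=31|13=31
STORE R5, [52] → M[52]=31
halt.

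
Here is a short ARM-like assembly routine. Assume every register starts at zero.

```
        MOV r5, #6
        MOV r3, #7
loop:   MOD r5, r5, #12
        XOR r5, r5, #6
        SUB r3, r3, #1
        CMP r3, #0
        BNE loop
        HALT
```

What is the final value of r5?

0

r5=6
r3=7
r5=6%12=6
r5=6^6=0
r3=7-1=6
CMP r3, #0  (cmp 6,0)
BNE loop: taken
r5=0%12=0
r5=0^6=6
r3=6-1=5
CMP r3, #0  (cmp 5,0)
BNE loop: taken
r5=6%12=6
r5=6^6=0
r3=5-1=4
CMP r3, #0  (cmp 4,0)
BNE loop: taken
r5=0%12=0
r5=0^6=6
r3=4-1=3
CMP r3, #0  (cmp 3,0)
BNE loop: taken
r5=6%12=6
r5=6^6=0
r3=3-1=2
CMP r3, #0  (cmp 2,0)
BNE loop: taken
r5=0%12=0
r5=0^6=6
r3=2-1=1
CMP r3, #0  (cmp 1,0)
BNE loop: taken
r5=6%12=6
r5=6^6=0
r3=1-1=0
CMP r3, #0  (cmp 0,0)
BNE loop: not taken
halt.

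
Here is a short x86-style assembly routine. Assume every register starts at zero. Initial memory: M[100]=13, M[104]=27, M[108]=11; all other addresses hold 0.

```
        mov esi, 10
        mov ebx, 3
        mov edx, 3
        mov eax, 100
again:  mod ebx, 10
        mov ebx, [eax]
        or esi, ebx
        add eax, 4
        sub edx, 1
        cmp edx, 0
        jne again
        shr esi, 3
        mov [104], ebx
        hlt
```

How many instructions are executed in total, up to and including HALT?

28

esi=10
ebx=3
edx=3
eax=100
ebx=3%10=3
ebx=M[100]=13
esi=10|13=15
eax=100+4=104
edx=3-1=2
cmp edx, 0  (cmp 2,0)
jne again: taken
ebx=13%10=3
ebx=M[104]=27
esi=15|27=31
eax=104+4=108
edx=2-1=1
cmp edx, 0  (cmp 1,0)
jne again: taken
ebx=27%10=7
ebx=M[108]=11
esi=31|11=31
eax=108+4=112
edx=1-1=0
cmp edx, 0  (cmp 0,0)
jne again: not taken
esi=31>>3=3
mov [104], ebx → M[104]=11
halt.
Total executed instructions: 28.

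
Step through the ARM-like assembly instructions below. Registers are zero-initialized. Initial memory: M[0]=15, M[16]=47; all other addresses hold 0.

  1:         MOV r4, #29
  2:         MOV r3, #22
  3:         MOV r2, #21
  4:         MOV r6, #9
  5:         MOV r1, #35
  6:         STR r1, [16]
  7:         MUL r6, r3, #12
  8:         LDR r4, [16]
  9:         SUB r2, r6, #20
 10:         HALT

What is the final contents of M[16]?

35

after MOV r4, #29: r4=29
after MOV r3, #22: r3=22
after MOV r2, #21: r2=21
after MOV r6, #9: r6=9
after MOV r1, #35: r1=35
STR r1, [16] → M[16]=35
after MUL r6, r3, #12: r6=22*12=264
after LDR r4, [16]: r4=M[16]=35
after SUB r2, r6, #20: r2=264-20=244
halt.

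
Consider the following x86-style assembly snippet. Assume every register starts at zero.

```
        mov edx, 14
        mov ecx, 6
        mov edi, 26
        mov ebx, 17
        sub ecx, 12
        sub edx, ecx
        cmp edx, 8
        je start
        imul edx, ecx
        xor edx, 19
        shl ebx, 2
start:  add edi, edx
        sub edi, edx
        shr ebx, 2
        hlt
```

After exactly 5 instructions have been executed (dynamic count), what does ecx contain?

-6

mov edx, 14 → edx=14
mov ecx, 6 → ecx=6
mov edi, 26 → edi=26
mov ebx, 17 → ebx=17
sub ecx, 12 → ecx=6-12=-6
After step 5: ecx = -6.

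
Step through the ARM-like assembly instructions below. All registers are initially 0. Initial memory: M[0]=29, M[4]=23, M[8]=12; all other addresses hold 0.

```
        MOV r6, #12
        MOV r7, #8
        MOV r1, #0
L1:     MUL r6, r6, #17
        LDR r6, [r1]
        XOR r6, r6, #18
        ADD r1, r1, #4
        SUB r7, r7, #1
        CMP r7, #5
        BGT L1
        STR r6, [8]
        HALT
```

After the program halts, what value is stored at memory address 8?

r6=12
r7=8
r1=0
r6=12*17=204
r6=M[0]=29
r6=29^18=15
r1=0+4=4
r7=8-1=7
CMP r7, #5  (cmp 7,5)
BGT L1: taken
r6=15*17=255
r6=M[4]=23
r6=23^18=5
r1=4+4=8
r7=7-1=6
CMP r7, #5  (cmp 6,5)
BGT L1: taken
r6=5*17=85
r6=M[8]=12
r6=12^18=30
r1=8+4=12
r7=6-1=5
CMP r7, #5  (cmp 5,5)
BGT L1: not taken
STR r6, [8] → M[8]=30
halt.

30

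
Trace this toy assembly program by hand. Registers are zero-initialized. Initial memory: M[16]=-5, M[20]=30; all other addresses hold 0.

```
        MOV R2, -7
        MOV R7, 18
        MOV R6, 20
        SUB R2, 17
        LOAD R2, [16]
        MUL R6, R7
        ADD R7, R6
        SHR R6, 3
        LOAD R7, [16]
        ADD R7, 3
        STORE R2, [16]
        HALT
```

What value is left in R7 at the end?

-2

after MOV R2, -7: R2=-7
after MOV R7, 18: R7=18
after MOV R6, 20: R6=20
after SUB R2, 17: R2=(-7)-17=-24
after LOAD R2, [16]: R2=M[16]=-5
after MUL R6, R7: R6=20*18=360
after ADD R7, R6: R7=18+360=378
after SHR R6, 3: R6=360>>3=45
after LOAD R7, [16]: R7=M[16]=-5
after ADD R7, 3: R7=(-5)+3=-2
STORE R2, [16] → M[16]=-5
halt.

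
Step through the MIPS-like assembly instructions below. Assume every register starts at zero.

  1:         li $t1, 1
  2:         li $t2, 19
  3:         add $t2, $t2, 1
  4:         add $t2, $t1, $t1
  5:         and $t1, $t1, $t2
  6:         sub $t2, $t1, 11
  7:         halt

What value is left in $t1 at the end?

0

li $t1, 1 → $t1=1
li $t2, 19 → $t2=19
add $t2, $t2, 1 → $t2=19+1=20
add $t2, $t1, $t1 → $t2=1+1=2
and $t1, $t1, $t2 → $t1=1&2=0
sub $t2, $t1, 11 → $t2=0-11=-11
halt.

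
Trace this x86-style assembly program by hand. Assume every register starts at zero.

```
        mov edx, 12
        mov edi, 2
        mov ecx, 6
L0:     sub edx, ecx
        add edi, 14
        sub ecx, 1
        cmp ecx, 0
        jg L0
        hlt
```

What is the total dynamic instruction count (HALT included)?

mov edx, 12 → edx=12
mov edi, 2 → edi=2
mov ecx, 6 → ecx=6
sub edx, ecx → edx=12-6=6
add edi, 14 → edi=2+14=16
sub ecx, 1 → ecx=6-1=5
cmp ecx, 0  (cmp 5,0)
jg L0: taken
sub edx, ecx → edx=6-5=1
add edi, 14 → edi=16+14=30
sub ecx, 1 → ecx=5-1=4
cmp ecx, 0  (cmp 4,0)
jg L0: taken
sub edx, ecx → edx=1-4=-3
add edi, 14 → edi=30+14=44
sub ecx, 1 → ecx=4-1=3
cmp ecx, 0  (cmp 3,0)
jg L0: taken
sub edx, ecx → edx=(-3)-3=-6
add edi, 14 → edi=44+14=58
sub ecx, 1 → ecx=3-1=2
cmp ecx, 0  (cmp 2,0)
jg L0: taken
sub edx, ecx → edx=(-6)-2=-8
add edi, 14 → edi=58+14=72
sub ecx, 1 → ecx=2-1=1
cmp ecx, 0  (cmp 1,0)
jg L0: taken
sub edx, ecx → edx=(-8)-1=-9
add edi, 14 → edi=72+14=86
sub ecx, 1 → ecx=1-1=0
cmp ecx, 0  (cmp 0,0)
jg L0: not taken
halt.
Total executed instructions: 34.

34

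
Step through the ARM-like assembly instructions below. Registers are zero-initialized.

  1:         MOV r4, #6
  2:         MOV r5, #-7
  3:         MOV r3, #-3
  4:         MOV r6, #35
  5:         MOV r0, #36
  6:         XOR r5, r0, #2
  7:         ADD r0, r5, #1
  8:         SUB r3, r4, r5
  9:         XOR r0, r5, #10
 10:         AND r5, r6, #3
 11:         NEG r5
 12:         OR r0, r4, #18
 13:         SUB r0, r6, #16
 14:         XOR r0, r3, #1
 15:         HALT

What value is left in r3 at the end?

-32

r4=6
r5=-7
r3=-3
r6=35
r0=36
r5=36^2=38
r0=38+1=39
r3=6-38=-32
r0=38^10=44
r5=35&3=3
r5=-(3)=-3
r0=6|18=22
r0=35-16=19
r0=(-32)^1=-31
halt.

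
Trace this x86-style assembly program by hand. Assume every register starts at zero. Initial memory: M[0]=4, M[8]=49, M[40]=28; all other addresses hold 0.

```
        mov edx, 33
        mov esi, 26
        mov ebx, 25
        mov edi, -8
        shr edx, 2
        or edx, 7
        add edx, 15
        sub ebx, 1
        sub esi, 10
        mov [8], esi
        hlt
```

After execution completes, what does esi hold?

16

edx=33
esi=26
ebx=25
edi=-8
edx=33>>2=8
edx=8|7=15
edx=15+15=30
ebx=25-1=24
esi=26-10=16
mov [8], esi → M[8]=16
halt.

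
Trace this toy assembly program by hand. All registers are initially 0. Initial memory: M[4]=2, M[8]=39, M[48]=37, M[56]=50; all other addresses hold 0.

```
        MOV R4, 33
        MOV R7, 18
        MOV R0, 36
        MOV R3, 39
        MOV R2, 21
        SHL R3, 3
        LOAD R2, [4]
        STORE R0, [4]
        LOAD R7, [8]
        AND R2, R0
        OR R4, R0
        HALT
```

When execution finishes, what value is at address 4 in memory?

after MOV R4, 33: R4=33
after MOV R7, 18: R7=18
after MOV R0, 36: R0=36
after MOV R3, 39: R3=39
after MOV R2, 21: R2=21
after SHL R3, 3: R3=39<<3=312
after LOAD R2, [4]: R2=M[4]=2
STORE R0, [4] → M[4]=36
after LOAD R7, [8]: R7=M[8]=39
after AND R2, R0: R2=2&36=0
after OR R4, R0: R4=33|36=37
halt.

36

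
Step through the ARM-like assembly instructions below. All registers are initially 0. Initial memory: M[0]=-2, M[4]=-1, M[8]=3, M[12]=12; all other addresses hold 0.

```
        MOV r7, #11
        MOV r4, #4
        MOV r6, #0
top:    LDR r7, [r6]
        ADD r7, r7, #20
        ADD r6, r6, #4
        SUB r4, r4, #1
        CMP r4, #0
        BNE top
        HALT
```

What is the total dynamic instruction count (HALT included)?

28

r7=11
r4=4
r6=0
r7=M[0]=-2
r7=(-2)+20=18
r6=0+4=4
r4=4-1=3
CMP r4, #0  (cmp 3,0)
BNE top: taken
r7=M[4]=-1
r7=(-1)+20=19
r6=4+4=8
r4=3-1=2
CMP r4, #0  (cmp 2,0)
BNE top: taken
r7=M[8]=3
r7=3+20=23
r6=8+4=12
r4=2-1=1
CMP r4, #0  (cmp 1,0)
BNE top: taken
r7=M[12]=12
r7=12+20=32
r6=12+4=16
r4=1-1=0
CMP r4, #0  (cmp 0,0)
BNE top: not taken
halt.
Total executed instructions: 28.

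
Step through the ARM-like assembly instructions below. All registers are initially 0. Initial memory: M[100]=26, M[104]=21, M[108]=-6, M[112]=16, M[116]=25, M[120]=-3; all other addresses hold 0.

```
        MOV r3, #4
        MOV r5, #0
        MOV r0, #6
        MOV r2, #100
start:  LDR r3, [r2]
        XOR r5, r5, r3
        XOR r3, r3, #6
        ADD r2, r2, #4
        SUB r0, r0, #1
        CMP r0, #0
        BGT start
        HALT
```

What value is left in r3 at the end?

-5

r3=4
r5=0
r0=6
r2=100
r3=M[100]=26
r5=0^26=26
r3=26^6=28
r2=100+4=104
r0=6-1=5
CMP r0, #0  (cmp 5,0)
BGT start: taken
r3=M[104]=21
r5=26^21=15
r3=21^6=19
r2=104+4=108
r0=5-1=4
CMP r0, #0  (cmp 4,0)
BGT start: taken
r3=M[108]=-6
r5=15^(-6)=-11
r3=(-6)^6=-4
r2=108+4=112
r0=4-1=3
CMP r0, #0  (cmp 3,0)
BGT start: taken
r3=M[112]=16
r5=(-11)^16=-27
r3=16^6=22
r2=112+4=116
r0=3-1=2
CMP r0, #0  (cmp 2,0)
BGT start: taken
r3=M[116]=25
r5=(-27)^25=-4
r3=25^6=31
r2=116+4=120
r0=2-1=1
CMP r0, #0  (cmp 1,0)
BGT start: taken
r3=M[120]=-3
r5=(-4)^(-3)=1
r3=(-3)^6=-5
r2=120+4=124
r0=1-1=0
CMP r0, #0  (cmp 0,0)
BGT start: not taken
halt.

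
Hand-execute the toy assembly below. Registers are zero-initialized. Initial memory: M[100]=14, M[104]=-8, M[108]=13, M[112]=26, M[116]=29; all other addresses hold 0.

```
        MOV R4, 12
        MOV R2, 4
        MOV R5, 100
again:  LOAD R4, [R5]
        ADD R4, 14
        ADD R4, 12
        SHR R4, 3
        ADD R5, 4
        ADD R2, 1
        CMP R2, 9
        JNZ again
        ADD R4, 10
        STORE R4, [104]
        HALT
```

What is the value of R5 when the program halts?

R4=12
R2=4
R5=100
R4=M[100]=14
R4=14+14=28
R4=28+12=40
R4=40>>3=5
R5=100+4=104
R2=4+1=5
CMP R2, 9  (cmp 5,9)
JNZ again: taken
R4=M[104]=-8
R4=(-8)+14=6
R4=6+12=18
R4=18>>3=2
R5=104+4=108
R2=5+1=6
CMP R2, 9  (cmp 6,9)
JNZ again: taken
R4=M[108]=13
R4=13+14=27
R4=27+12=39
R4=39>>3=4
R5=108+4=112
R2=6+1=7
CMP R2, 9  (cmp 7,9)
JNZ again: taken
R4=M[112]=26
R4=26+14=40
R4=40+12=52
R4=52>>3=6
R5=112+4=116
R2=7+1=8
CMP R2, 9  (cmp 8,9)
JNZ again: taken
R4=M[116]=29
R4=29+14=43
R4=43+12=55
R4=55>>3=6
R5=116+4=120
R2=8+1=9
CMP R2, 9  (cmp 9,9)
JNZ again: not taken
R4=6+10=16
STORE R4, [104] → M[104]=16
halt.

120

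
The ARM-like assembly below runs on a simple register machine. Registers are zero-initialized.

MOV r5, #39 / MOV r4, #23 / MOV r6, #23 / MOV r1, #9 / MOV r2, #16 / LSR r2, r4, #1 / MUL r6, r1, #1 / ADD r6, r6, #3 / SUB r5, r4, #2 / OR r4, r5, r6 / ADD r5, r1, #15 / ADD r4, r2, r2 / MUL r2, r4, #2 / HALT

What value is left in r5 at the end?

after MOV r5, #39: r5=39
after MOV r4, #23: r4=23
after MOV r6, #23: r6=23
after MOV r1, #9: r1=9
after MOV r2, #16: r2=16
after LSR r2, r4, #1: r2=23>>1=11
after MUL r6, r1, #1: r6=9*1=9
after ADD r6, r6, #3: r6=9+3=12
after SUB r5, r4, #2: r5=23-2=21
after OR r4, r5, r6: r4=21|12=29
after ADD r5, r1, #15: r5=9+15=24
after ADD r4, r2, r2: r4=11+11=22
after MUL r2, r4, #2: r2=22*2=44
halt.

24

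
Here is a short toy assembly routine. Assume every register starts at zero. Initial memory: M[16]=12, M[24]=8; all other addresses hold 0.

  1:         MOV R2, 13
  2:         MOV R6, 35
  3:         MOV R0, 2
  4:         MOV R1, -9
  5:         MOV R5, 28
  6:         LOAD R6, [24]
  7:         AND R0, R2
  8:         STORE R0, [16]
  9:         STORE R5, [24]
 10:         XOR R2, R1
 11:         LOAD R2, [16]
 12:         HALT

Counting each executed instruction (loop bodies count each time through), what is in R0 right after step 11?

R2=13
R6=35
R0=2
R1=-9
R5=28
R6=M[24]=8
R0=2&13=0
STORE R0, [16] → M[16]=0
STORE R5, [24] → M[24]=28
R2=13^(-9)=-6
R2=M[16]=0
After step 11: R0 = 0.

0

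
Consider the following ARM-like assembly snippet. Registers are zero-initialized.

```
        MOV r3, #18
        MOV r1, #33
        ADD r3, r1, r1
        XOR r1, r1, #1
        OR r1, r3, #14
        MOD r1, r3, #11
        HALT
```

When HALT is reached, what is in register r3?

66

MOV r3, #18 → r3=18
MOV r1, #33 → r1=33
ADD r3, r1, r1 → r3=33+33=66
XOR r1, r1, #1 → r1=33^1=32
OR r1, r3, #14 → r1=66|14=78
MOD r1, r3, #11 → r1=66%11=0
halt.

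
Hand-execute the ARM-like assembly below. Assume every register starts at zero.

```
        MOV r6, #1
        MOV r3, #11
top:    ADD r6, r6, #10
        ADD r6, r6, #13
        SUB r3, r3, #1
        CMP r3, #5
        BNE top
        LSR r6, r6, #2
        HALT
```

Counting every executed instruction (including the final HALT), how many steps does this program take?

r6=1
r3=11
r6=1+10=11
r6=11+13=24
r3=11-1=10
CMP r3, #5  (cmp 10,5)
BNE top: taken
r6=24+10=34
r6=34+13=47
r3=10-1=9
CMP r3, #5  (cmp 9,5)
BNE top: taken
r6=47+10=57
r6=57+13=70
r3=9-1=8
CMP r3, #5  (cmp 8,5)
BNE top: taken
r6=70+10=80
r6=80+13=93
r3=8-1=7
CMP r3, #5  (cmp 7,5)
BNE top: taken
r6=93+10=103
r6=103+13=116
r3=7-1=6
CMP r3, #5  (cmp 6,5)
BNE top: taken
r6=116+10=126
r6=126+13=139
r3=6-1=5
CMP r3, #5  (cmp 5,5)
BNE top: not taken
r6=139>>2=34
halt.
Total executed instructions: 34.

34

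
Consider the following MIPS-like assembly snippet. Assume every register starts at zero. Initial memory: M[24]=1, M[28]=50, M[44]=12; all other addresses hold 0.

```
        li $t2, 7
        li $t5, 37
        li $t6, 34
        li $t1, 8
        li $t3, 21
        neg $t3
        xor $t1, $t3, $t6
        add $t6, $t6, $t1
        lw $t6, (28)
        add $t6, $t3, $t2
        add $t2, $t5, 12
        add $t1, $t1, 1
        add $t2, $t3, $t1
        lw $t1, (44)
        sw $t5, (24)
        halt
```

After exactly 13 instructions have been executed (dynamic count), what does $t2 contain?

-75

li $t2, 7 → $t2=7
li $t5, 37 → $t5=37
li $t6, 34 → $t6=34
li $t1, 8 → $t1=8
li $t3, 21 → $t3=21
neg $t3 → $t3=-(21)=-21
xor $t1, $t3, $t6 → $t1=(-21)^34=-55
add $t6, $t6, $t1 → $t6=34+(-55)=-21
lw $t6, (28) → $t6=M[28]=50
add $t6, $t3, $t2 → $t6=(-21)+7=-14
add $t2, $t5, 12 → $t2=37+12=49
add $t1, $t1, 1 → $t1=(-55)+1=-54
add $t2, $t3, $t1 → $t2=(-21)+(-54)=-75
After step 13: $t2 = -75.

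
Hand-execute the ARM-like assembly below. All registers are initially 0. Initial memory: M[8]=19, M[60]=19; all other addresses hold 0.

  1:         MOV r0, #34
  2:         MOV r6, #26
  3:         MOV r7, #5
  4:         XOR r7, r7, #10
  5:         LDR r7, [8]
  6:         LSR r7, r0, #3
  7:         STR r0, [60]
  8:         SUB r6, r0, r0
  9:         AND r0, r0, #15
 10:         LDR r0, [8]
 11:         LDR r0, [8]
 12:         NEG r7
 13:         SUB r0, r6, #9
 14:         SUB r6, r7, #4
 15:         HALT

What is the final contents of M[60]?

after MOV r0, #34: r0=34
after MOV r6, #26: r6=26
after MOV r7, #5: r7=5
after XOR r7, r7, #10: r7=5^10=15
after LDR r7, [8]: r7=M[8]=19
after LSR r7, r0, #3: r7=34>>3=4
STR r0, [60] → M[60]=34
after SUB r6, r0, r0: r6=34-34=0
after AND r0, r0, #15: r0=34&15=2
after LDR r0, [8]: r0=M[8]=19
after LDR r0, [8]: r0=M[8]=19
after NEG r7: r7=-(4)=-4
after SUB r0, r6, #9: r0=0-9=-9
after SUB r6, r7, #4: r6=(-4)-4=-8
halt.

34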